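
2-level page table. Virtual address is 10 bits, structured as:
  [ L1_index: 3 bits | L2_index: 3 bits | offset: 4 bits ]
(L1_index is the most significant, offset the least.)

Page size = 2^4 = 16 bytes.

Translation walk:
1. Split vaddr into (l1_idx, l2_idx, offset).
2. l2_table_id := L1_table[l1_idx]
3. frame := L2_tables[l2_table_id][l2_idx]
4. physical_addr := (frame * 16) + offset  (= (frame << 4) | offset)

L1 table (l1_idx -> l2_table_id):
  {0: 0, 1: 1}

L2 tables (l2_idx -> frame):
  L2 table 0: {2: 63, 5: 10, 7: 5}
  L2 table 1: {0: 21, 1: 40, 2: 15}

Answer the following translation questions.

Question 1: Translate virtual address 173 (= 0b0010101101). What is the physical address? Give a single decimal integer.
vaddr = 173 = 0b0010101101
Split: l1_idx=1, l2_idx=2, offset=13
L1[1] = 1
L2[1][2] = 15
paddr = 15 * 16 + 13 = 253

Answer: 253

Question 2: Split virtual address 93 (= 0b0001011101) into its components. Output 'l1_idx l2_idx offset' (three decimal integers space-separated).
Answer: 0 5 13

Derivation:
vaddr = 93 = 0b0001011101
  top 3 bits -> l1_idx = 0
  next 3 bits -> l2_idx = 5
  bottom 4 bits -> offset = 13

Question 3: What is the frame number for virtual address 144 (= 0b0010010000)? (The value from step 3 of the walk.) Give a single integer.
Answer: 40

Derivation:
vaddr = 144: l1_idx=1, l2_idx=1
L1[1] = 1; L2[1][1] = 40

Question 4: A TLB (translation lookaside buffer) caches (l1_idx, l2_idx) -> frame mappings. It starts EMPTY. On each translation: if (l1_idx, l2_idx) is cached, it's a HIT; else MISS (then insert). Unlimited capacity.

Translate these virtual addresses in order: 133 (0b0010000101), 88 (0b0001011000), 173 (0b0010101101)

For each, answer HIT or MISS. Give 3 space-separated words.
vaddr=133: (1,0) not in TLB -> MISS, insert
vaddr=88: (0,5) not in TLB -> MISS, insert
vaddr=173: (1,2) not in TLB -> MISS, insert

Answer: MISS MISS MISS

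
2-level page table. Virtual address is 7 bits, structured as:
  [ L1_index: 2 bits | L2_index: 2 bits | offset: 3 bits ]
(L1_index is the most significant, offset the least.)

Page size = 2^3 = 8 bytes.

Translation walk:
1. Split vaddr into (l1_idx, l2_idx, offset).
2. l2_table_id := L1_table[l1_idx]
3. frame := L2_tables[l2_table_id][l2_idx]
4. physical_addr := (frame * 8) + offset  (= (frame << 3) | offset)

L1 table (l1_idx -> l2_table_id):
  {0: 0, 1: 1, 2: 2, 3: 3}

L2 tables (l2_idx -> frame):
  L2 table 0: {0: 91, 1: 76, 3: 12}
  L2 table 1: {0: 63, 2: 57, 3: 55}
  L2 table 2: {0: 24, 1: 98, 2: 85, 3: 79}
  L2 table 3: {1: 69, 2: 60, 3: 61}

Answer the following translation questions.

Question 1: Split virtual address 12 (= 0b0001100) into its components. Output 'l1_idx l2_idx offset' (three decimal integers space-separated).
vaddr = 12 = 0b0001100
  top 2 bits -> l1_idx = 0
  next 2 bits -> l2_idx = 1
  bottom 3 bits -> offset = 4

Answer: 0 1 4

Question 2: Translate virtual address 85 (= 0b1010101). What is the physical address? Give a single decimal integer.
Answer: 685

Derivation:
vaddr = 85 = 0b1010101
Split: l1_idx=2, l2_idx=2, offset=5
L1[2] = 2
L2[2][2] = 85
paddr = 85 * 8 + 5 = 685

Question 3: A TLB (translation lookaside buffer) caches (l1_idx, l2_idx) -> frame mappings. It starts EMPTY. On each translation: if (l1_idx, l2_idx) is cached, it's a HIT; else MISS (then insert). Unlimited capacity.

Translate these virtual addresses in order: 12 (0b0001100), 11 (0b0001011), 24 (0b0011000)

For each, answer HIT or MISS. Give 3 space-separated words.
Answer: MISS HIT MISS

Derivation:
vaddr=12: (0,1) not in TLB -> MISS, insert
vaddr=11: (0,1) in TLB -> HIT
vaddr=24: (0,3) not in TLB -> MISS, insert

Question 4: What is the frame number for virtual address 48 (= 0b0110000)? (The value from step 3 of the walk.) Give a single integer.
vaddr = 48: l1_idx=1, l2_idx=2
L1[1] = 1; L2[1][2] = 57

Answer: 57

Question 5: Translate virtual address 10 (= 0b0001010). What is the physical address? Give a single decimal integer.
vaddr = 10 = 0b0001010
Split: l1_idx=0, l2_idx=1, offset=2
L1[0] = 0
L2[0][1] = 76
paddr = 76 * 8 + 2 = 610

Answer: 610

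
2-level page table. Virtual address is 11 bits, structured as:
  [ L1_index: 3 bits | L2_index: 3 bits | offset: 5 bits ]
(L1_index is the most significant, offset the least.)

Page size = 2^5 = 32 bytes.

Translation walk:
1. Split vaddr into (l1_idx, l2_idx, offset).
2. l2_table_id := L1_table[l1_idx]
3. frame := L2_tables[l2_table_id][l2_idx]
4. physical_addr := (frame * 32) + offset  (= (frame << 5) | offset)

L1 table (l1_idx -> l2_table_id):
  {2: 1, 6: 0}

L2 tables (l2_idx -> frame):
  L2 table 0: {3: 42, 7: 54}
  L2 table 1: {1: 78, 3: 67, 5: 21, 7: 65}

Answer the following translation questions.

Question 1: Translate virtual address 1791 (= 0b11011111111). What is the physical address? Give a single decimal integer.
Answer: 1759

Derivation:
vaddr = 1791 = 0b11011111111
Split: l1_idx=6, l2_idx=7, offset=31
L1[6] = 0
L2[0][7] = 54
paddr = 54 * 32 + 31 = 1759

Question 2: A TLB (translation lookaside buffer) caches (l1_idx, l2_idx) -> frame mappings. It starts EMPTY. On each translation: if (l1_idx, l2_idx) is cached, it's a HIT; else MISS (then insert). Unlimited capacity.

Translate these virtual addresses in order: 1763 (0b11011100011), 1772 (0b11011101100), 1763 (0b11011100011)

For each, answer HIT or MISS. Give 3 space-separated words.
vaddr=1763: (6,7) not in TLB -> MISS, insert
vaddr=1772: (6,7) in TLB -> HIT
vaddr=1763: (6,7) in TLB -> HIT

Answer: MISS HIT HIT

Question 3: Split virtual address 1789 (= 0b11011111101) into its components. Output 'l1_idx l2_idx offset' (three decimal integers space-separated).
vaddr = 1789 = 0b11011111101
  top 3 bits -> l1_idx = 6
  next 3 bits -> l2_idx = 7
  bottom 5 bits -> offset = 29

Answer: 6 7 29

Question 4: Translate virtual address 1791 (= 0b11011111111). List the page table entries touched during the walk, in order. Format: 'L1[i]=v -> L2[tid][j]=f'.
Answer: L1[6]=0 -> L2[0][7]=54

Derivation:
vaddr = 1791 = 0b11011111111
Split: l1_idx=6, l2_idx=7, offset=31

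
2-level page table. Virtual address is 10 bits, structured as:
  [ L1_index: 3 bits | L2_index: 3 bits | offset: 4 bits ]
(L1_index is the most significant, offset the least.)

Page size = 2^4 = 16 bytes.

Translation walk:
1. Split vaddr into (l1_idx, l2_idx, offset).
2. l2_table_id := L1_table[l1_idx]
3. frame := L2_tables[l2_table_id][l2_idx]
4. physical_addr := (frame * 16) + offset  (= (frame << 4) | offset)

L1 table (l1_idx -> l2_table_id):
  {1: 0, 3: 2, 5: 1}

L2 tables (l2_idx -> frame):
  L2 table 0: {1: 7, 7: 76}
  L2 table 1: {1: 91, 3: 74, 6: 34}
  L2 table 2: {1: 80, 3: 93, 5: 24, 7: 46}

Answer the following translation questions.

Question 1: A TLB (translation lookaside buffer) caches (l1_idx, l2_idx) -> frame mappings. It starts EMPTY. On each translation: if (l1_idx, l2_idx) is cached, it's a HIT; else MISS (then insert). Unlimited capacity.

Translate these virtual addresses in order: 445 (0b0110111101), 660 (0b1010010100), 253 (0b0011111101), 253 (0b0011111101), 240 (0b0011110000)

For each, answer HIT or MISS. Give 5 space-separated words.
Answer: MISS MISS MISS HIT HIT

Derivation:
vaddr=445: (3,3) not in TLB -> MISS, insert
vaddr=660: (5,1) not in TLB -> MISS, insert
vaddr=253: (1,7) not in TLB -> MISS, insert
vaddr=253: (1,7) in TLB -> HIT
vaddr=240: (1,7) in TLB -> HIT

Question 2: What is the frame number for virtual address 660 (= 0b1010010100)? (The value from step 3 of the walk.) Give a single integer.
Answer: 91

Derivation:
vaddr = 660: l1_idx=5, l2_idx=1
L1[5] = 1; L2[1][1] = 91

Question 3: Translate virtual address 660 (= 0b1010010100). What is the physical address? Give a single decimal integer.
Answer: 1460

Derivation:
vaddr = 660 = 0b1010010100
Split: l1_idx=5, l2_idx=1, offset=4
L1[5] = 1
L2[1][1] = 91
paddr = 91 * 16 + 4 = 1460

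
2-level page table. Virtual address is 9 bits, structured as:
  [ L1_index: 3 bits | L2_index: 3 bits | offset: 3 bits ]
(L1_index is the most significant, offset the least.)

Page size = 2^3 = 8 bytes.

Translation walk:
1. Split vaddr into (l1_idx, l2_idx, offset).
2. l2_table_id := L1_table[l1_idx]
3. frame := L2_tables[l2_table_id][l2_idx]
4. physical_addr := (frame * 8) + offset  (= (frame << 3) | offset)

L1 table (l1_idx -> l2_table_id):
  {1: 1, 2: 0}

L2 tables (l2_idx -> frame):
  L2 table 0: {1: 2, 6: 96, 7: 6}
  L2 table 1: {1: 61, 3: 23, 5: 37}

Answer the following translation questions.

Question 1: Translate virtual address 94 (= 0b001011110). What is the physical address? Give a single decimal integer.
vaddr = 94 = 0b001011110
Split: l1_idx=1, l2_idx=3, offset=6
L1[1] = 1
L2[1][3] = 23
paddr = 23 * 8 + 6 = 190

Answer: 190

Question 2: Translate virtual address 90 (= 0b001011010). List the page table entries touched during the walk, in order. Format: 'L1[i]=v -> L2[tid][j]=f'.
Answer: L1[1]=1 -> L2[1][3]=23

Derivation:
vaddr = 90 = 0b001011010
Split: l1_idx=1, l2_idx=3, offset=2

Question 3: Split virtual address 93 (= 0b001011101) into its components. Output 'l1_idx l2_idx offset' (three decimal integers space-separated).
Answer: 1 3 5

Derivation:
vaddr = 93 = 0b001011101
  top 3 bits -> l1_idx = 1
  next 3 bits -> l2_idx = 3
  bottom 3 bits -> offset = 5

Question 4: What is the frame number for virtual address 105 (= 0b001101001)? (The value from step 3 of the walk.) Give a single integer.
Answer: 37

Derivation:
vaddr = 105: l1_idx=1, l2_idx=5
L1[1] = 1; L2[1][5] = 37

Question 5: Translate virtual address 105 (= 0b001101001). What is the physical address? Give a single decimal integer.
Answer: 297

Derivation:
vaddr = 105 = 0b001101001
Split: l1_idx=1, l2_idx=5, offset=1
L1[1] = 1
L2[1][5] = 37
paddr = 37 * 8 + 1 = 297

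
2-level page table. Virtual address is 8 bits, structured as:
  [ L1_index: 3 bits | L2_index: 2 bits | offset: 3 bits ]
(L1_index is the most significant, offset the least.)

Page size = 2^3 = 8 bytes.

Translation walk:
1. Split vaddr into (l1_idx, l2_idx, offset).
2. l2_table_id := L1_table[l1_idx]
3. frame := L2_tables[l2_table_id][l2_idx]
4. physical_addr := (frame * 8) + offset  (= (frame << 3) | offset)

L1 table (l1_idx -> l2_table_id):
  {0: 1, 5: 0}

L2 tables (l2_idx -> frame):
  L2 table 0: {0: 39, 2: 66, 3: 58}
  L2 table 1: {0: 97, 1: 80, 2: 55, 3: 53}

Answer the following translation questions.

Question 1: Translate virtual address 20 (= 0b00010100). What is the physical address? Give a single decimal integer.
vaddr = 20 = 0b00010100
Split: l1_idx=0, l2_idx=2, offset=4
L1[0] = 1
L2[1][2] = 55
paddr = 55 * 8 + 4 = 444

Answer: 444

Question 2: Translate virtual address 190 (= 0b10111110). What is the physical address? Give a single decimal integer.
Answer: 470

Derivation:
vaddr = 190 = 0b10111110
Split: l1_idx=5, l2_idx=3, offset=6
L1[5] = 0
L2[0][3] = 58
paddr = 58 * 8 + 6 = 470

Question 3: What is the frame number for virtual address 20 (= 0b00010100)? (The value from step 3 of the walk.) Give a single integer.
vaddr = 20: l1_idx=0, l2_idx=2
L1[0] = 1; L2[1][2] = 55

Answer: 55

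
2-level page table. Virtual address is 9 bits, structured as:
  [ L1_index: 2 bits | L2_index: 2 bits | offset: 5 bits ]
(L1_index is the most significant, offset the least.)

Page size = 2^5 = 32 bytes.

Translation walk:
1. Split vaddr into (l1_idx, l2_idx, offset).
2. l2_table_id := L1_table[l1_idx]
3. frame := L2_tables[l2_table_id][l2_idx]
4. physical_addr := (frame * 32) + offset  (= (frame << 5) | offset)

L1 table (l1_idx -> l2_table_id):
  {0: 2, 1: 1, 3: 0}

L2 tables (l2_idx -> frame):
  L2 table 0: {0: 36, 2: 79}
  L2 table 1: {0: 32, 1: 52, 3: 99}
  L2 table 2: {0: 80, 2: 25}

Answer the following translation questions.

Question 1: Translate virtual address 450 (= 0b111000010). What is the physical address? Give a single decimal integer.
vaddr = 450 = 0b111000010
Split: l1_idx=3, l2_idx=2, offset=2
L1[3] = 0
L2[0][2] = 79
paddr = 79 * 32 + 2 = 2530

Answer: 2530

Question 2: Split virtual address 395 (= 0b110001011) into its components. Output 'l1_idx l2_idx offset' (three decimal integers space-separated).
vaddr = 395 = 0b110001011
  top 2 bits -> l1_idx = 3
  next 2 bits -> l2_idx = 0
  bottom 5 bits -> offset = 11

Answer: 3 0 11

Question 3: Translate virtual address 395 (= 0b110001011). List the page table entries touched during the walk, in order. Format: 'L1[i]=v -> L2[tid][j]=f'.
vaddr = 395 = 0b110001011
Split: l1_idx=3, l2_idx=0, offset=11

Answer: L1[3]=0 -> L2[0][0]=36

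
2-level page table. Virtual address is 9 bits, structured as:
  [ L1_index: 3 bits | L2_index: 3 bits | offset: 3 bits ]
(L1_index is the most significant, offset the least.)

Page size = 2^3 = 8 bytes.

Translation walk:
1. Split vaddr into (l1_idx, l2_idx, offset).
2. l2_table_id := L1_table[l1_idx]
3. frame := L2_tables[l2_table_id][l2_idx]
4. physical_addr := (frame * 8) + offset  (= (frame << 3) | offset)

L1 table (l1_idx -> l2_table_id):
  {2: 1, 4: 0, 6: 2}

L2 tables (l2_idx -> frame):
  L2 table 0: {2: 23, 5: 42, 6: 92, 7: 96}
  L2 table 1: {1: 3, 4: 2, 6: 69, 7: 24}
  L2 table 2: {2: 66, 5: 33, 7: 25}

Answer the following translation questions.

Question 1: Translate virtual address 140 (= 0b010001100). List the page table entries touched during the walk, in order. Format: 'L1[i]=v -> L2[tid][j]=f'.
Answer: L1[2]=1 -> L2[1][1]=3

Derivation:
vaddr = 140 = 0b010001100
Split: l1_idx=2, l2_idx=1, offset=4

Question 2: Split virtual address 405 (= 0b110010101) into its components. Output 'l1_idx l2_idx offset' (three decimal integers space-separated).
vaddr = 405 = 0b110010101
  top 3 bits -> l1_idx = 6
  next 3 bits -> l2_idx = 2
  bottom 3 bits -> offset = 5

Answer: 6 2 5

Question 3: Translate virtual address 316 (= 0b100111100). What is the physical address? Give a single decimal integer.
vaddr = 316 = 0b100111100
Split: l1_idx=4, l2_idx=7, offset=4
L1[4] = 0
L2[0][7] = 96
paddr = 96 * 8 + 4 = 772

Answer: 772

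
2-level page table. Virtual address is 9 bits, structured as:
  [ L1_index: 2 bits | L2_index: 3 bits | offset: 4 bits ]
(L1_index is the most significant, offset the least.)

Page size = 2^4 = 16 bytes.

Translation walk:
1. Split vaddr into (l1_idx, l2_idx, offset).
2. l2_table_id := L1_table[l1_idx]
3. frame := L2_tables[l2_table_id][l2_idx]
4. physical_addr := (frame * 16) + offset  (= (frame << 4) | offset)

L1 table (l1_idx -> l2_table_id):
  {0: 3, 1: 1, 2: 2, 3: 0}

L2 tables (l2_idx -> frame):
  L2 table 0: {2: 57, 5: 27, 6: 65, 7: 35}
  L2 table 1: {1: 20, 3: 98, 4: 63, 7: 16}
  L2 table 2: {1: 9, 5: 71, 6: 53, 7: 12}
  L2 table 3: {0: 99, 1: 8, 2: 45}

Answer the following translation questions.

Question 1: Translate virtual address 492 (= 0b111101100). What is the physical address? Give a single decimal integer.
Answer: 1052

Derivation:
vaddr = 492 = 0b111101100
Split: l1_idx=3, l2_idx=6, offset=12
L1[3] = 0
L2[0][6] = 65
paddr = 65 * 16 + 12 = 1052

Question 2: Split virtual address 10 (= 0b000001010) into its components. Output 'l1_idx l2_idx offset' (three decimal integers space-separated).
Answer: 0 0 10

Derivation:
vaddr = 10 = 0b000001010
  top 2 bits -> l1_idx = 0
  next 3 bits -> l2_idx = 0
  bottom 4 bits -> offset = 10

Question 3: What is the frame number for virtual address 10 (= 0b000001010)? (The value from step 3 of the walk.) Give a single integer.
vaddr = 10: l1_idx=0, l2_idx=0
L1[0] = 3; L2[3][0] = 99

Answer: 99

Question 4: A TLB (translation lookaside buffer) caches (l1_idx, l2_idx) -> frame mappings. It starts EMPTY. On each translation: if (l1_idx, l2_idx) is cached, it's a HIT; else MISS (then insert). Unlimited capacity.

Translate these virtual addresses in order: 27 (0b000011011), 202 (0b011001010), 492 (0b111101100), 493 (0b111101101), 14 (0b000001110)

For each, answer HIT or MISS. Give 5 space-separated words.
vaddr=27: (0,1) not in TLB -> MISS, insert
vaddr=202: (1,4) not in TLB -> MISS, insert
vaddr=492: (3,6) not in TLB -> MISS, insert
vaddr=493: (3,6) in TLB -> HIT
vaddr=14: (0,0) not in TLB -> MISS, insert

Answer: MISS MISS MISS HIT MISS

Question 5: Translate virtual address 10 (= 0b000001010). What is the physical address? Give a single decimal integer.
Answer: 1594

Derivation:
vaddr = 10 = 0b000001010
Split: l1_idx=0, l2_idx=0, offset=10
L1[0] = 3
L2[3][0] = 99
paddr = 99 * 16 + 10 = 1594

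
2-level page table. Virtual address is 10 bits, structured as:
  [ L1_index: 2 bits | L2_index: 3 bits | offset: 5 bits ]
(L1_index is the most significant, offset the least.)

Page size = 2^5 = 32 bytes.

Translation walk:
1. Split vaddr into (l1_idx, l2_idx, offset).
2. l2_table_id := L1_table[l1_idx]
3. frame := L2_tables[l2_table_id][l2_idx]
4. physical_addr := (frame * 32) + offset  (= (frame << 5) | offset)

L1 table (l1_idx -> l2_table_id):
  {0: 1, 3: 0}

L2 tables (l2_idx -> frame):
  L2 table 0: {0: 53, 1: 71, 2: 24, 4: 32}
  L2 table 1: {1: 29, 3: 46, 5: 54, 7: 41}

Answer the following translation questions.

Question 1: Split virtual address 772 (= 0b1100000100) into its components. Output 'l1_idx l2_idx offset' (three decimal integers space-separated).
vaddr = 772 = 0b1100000100
  top 2 bits -> l1_idx = 3
  next 3 bits -> l2_idx = 0
  bottom 5 bits -> offset = 4

Answer: 3 0 4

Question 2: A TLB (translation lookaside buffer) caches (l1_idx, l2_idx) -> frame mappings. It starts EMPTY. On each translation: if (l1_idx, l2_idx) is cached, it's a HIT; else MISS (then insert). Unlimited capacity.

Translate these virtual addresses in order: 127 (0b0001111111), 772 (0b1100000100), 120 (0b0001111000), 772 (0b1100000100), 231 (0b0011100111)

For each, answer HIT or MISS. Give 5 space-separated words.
Answer: MISS MISS HIT HIT MISS

Derivation:
vaddr=127: (0,3) not in TLB -> MISS, insert
vaddr=772: (3,0) not in TLB -> MISS, insert
vaddr=120: (0,3) in TLB -> HIT
vaddr=772: (3,0) in TLB -> HIT
vaddr=231: (0,7) not in TLB -> MISS, insert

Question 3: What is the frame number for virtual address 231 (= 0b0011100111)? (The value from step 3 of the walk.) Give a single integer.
vaddr = 231: l1_idx=0, l2_idx=7
L1[0] = 1; L2[1][7] = 41

Answer: 41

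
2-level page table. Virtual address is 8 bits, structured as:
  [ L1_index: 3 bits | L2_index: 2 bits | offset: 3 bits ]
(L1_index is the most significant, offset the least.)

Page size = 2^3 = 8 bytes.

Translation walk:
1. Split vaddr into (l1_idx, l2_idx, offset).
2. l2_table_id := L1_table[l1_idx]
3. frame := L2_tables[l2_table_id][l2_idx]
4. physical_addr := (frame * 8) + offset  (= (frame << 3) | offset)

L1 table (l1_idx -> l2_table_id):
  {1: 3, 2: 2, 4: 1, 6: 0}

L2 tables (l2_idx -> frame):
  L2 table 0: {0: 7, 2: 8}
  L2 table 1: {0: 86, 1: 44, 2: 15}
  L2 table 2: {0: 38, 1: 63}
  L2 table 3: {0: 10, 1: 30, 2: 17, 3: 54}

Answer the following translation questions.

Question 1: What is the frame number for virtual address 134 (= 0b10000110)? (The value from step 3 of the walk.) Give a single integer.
Answer: 86

Derivation:
vaddr = 134: l1_idx=4, l2_idx=0
L1[4] = 1; L2[1][0] = 86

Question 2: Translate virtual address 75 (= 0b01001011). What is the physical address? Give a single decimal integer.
Answer: 507

Derivation:
vaddr = 75 = 0b01001011
Split: l1_idx=2, l2_idx=1, offset=3
L1[2] = 2
L2[2][1] = 63
paddr = 63 * 8 + 3 = 507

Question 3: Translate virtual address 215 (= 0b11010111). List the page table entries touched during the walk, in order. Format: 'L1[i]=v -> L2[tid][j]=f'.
vaddr = 215 = 0b11010111
Split: l1_idx=6, l2_idx=2, offset=7

Answer: L1[6]=0 -> L2[0][2]=8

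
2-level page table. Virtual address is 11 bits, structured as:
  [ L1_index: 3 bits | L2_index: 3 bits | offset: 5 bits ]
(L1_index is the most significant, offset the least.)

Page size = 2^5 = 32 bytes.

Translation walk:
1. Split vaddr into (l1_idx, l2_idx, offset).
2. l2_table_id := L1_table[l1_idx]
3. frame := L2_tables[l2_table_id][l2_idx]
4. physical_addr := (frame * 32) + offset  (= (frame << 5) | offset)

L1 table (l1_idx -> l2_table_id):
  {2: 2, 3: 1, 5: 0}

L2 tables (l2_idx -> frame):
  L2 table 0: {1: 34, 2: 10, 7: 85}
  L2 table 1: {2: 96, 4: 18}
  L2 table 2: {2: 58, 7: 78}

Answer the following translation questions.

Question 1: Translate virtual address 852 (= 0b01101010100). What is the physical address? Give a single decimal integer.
Answer: 3092

Derivation:
vaddr = 852 = 0b01101010100
Split: l1_idx=3, l2_idx=2, offset=20
L1[3] = 1
L2[1][2] = 96
paddr = 96 * 32 + 20 = 3092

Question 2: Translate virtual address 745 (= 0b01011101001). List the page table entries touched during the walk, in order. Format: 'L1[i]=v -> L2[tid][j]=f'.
Answer: L1[2]=2 -> L2[2][7]=78

Derivation:
vaddr = 745 = 0b01011101001
Split: l1_idx=2, l2_idx=7, offset=9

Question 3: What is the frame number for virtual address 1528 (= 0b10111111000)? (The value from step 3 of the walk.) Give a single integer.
Answer: 85

Derivation:
vaddr = 1528: l1_idx=5, l2_idx=7
L1[5] = 0; L2[0][7] = 85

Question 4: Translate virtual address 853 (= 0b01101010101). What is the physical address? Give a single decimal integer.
Answer: 3093

Derivation:
vaddr = 853 = 0b01101010101
Split: l1_idx=3, l2_idx=2, offset=21
L1[3] = 1
L2[1][2] = 96
paddr = 96 * 32 + 21 = 3093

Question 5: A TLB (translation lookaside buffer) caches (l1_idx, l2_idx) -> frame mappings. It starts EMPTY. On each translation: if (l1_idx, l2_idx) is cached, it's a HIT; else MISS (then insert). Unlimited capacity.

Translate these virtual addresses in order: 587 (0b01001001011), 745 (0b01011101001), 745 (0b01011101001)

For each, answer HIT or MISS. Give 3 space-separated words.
vaddr=587: (2,2) not in TLB -> MISS, insert
vaddr=745: (2,7) not in TLB -> MISS, insert
vaddr=745: (2,7) in TLB -> HIT

Answer: MISS MISS HIT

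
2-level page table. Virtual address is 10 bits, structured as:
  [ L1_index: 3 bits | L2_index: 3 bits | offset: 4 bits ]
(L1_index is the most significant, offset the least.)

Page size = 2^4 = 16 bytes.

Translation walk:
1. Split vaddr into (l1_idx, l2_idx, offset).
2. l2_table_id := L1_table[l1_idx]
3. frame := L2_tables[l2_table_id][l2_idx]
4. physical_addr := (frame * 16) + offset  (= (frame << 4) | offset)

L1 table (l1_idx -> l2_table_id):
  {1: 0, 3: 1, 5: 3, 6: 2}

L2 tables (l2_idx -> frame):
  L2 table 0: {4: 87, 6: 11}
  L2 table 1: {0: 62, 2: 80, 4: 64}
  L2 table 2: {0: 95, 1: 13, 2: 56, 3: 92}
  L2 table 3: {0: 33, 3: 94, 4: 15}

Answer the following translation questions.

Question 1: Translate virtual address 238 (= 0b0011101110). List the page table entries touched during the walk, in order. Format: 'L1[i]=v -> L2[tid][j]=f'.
Answer: L1[1]=0 -> L2[0][6]=11

Derivation:
vaddr = 238 = 0b0011101110
Split: l1_idx=1, l2_idx=6, offset=14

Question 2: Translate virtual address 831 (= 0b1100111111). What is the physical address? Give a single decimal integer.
Answer: 1487

Derivation:
vaddr = 831 = 0b1100111111
Split: l1_idx=6, l2_idx=3, offset=15
L1[6] = 2
L2[2][3] = 92
paddr = 92 * 16 + 15 = 1487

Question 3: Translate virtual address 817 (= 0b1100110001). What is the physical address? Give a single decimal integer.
vaddr = 817 = 0b1100110001
Split: l1_idx=6, l2_idx=3, offset=1
L1[6] = 2
L2[2][3] = 92
paddr = 92 * 16 + 1 = 1473

Answer: 1473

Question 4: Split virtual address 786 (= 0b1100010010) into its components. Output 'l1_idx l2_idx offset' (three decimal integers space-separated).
Answer: 6 1 2

Derivation:
vaddr = 786 = 0b1100010010
  top 3 bits -> l1_idx = 6
  next 3 bits -> l2_idx = 1
  bottom 4 bits -> offset = 2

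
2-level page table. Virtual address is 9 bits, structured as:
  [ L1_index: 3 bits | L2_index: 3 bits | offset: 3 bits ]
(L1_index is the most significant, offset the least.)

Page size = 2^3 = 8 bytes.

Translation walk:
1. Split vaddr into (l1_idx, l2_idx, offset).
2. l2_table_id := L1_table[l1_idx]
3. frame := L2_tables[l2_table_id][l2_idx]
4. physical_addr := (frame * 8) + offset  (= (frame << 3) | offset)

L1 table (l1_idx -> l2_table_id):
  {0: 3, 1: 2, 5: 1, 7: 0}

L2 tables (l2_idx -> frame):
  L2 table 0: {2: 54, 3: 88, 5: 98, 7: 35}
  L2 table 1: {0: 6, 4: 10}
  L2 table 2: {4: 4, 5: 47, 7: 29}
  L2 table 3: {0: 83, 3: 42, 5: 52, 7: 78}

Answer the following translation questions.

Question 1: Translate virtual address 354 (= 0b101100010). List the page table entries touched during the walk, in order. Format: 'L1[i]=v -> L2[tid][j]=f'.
Answer: L1[5]=1 -> L2[1][4]=10

Derivation:
vaddr = 354 = 0b101100010
Split: l1_idx=5, l2_idx=4, offset=2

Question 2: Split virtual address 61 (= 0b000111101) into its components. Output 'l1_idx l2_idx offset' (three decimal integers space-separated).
Answer: 0 7 5

Derivation:
vaddr = 61 = 0b000111101
  top 3 bits -> l1_idx = 0
  next 3 bits -> l2_idx = 7
  bottom 3 bits -> offset = 5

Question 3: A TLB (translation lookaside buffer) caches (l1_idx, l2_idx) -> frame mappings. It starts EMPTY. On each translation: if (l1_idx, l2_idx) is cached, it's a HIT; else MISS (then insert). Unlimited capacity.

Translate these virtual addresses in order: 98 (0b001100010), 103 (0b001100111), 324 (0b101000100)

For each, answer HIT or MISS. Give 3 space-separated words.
Answer: MISS HIT MISS

Derivation:
vaddr=98: (1,4) not in TLB -> MISS, insert
vaddr=103: (1,4) in TLB -> HIT
vaddr=324: (5,0) not in TLB -> MISS, insert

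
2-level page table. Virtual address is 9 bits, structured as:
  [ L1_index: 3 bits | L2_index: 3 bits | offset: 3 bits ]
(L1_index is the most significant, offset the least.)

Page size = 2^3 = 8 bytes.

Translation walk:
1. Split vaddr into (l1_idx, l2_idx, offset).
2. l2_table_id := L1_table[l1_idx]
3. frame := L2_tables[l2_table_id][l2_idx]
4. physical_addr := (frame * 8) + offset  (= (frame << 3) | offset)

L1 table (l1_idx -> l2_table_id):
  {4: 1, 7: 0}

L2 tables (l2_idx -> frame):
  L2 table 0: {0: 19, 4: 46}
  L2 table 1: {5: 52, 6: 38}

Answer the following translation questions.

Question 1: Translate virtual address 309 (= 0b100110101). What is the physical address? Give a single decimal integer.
Answer: 309

Derivation:
vaddr = 309 = 0b100110101
Split: l1_idx=4, l2_idx=6, offset=5
L1[4] = 1
L2[1][6] = 38
paddr = 38 * 8 + 5 = 309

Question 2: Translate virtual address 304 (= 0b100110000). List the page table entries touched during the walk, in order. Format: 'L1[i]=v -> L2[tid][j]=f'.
vaddr = 304 = 0b100110000
Split: l1_idx=4, l2_idx=6, offset=0

Answer: L1[4]=1 -> L2[1][6]=38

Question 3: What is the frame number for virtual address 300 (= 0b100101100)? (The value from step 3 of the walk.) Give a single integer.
Answer: 52

Derivation:
vaddr = 300: l1_idx=4, l2_idx=5
L1[4] = 1; L2[1][5] = 52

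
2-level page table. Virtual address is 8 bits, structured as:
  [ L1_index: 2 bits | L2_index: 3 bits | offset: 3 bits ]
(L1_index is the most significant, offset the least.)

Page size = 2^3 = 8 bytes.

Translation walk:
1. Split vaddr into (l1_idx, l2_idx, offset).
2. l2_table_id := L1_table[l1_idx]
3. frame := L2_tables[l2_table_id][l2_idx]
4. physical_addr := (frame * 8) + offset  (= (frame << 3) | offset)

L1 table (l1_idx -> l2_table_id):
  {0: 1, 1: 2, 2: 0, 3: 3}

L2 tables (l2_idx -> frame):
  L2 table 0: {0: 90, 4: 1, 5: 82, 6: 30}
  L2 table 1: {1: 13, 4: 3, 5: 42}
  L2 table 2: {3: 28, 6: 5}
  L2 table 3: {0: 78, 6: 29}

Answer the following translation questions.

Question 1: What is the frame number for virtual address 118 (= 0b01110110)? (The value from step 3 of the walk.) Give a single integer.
vaddr = 118: l1_idx=1, l2_idx=6
L1[1] = 2; L2[2][6] = 5

Answer: 5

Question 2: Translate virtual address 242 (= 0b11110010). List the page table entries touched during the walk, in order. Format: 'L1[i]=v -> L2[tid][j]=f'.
vaddr = 242 = 0b11110010
Split: l1_idx=3, l2_idx=6, offset=2

Answer: L1[3]=3 -> L2[3][6]=29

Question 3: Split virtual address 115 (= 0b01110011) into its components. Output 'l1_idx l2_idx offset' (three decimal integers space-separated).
Answer: 1 6 3

Derivation:
vaddr = 115 = 0b01110011
  top 2 bits -> l1_idx = 1
  next 3 bits -> l2_idx = 6
  bottom 3 bits -> offset = 3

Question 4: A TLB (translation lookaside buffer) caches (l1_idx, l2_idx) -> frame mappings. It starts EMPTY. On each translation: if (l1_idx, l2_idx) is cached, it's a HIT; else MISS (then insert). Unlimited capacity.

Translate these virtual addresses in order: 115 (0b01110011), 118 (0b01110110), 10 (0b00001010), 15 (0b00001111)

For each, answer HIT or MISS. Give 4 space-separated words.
Answer: MISS HIT MISS HIT

Derivation:
vaddr=115: (1,6) not in TLB -> MISS, insert
vaddr=118: (1,6) in TLB -> HIT
vaddr=10: (0,1) not in TLB -> MISS, insert
vaddr=15: (0,1) in TLB -> HIT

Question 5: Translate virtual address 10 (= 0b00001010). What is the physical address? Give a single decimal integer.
vaddr = 10 = 0b00001010
Split: l1_idx=0, l2_idx=1, offset=2
L1[0] = 1
L2[1][1] = 13
paddr = 13 * 8 + 2 = 106

Answer: 106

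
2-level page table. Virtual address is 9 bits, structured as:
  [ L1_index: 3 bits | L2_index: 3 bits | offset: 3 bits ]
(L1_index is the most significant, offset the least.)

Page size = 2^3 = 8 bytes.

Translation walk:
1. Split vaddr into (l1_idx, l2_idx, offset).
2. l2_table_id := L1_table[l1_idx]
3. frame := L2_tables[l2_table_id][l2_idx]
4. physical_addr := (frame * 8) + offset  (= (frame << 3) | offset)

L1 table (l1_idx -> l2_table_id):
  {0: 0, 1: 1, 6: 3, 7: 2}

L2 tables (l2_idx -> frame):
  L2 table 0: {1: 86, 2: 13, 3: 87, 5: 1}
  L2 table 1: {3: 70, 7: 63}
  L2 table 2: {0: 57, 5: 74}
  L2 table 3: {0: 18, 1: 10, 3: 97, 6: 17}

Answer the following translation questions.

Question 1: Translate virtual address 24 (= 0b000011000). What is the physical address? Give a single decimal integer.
Answer: 696

Derivation:
vaddr = 24 = 0b000011000
Split: l1_idx=0, l2_idx=3, offset=0
L1[0] = 0
L2[0][3] = 87
paddr = 87 * 8 + 0 = 696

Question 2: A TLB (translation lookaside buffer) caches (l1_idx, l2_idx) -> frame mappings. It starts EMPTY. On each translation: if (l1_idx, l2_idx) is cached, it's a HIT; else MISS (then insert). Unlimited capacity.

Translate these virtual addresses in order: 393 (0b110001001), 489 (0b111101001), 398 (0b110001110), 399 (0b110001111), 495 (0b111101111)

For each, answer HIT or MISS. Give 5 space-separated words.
vaddr=393: (6,1) not in TLB -> MISS, insert
vaddr=489: (7,5) not in TLB -> MISS, insert
vaddr=398: (6,1) in TLB -> HIT
vaddr=399: (6,1) in TLB -> HIT
vaddr=495: (7,5) in TLB -> HIT

Answer: MISS MISS HIT HIT HIT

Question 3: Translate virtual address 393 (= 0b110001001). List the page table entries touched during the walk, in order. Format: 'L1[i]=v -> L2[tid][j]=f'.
Answer: L1[6]=3 -> L2[3][1]=10

Derivation:
vaddr = 393 = 0b110001001
Split: l1_idx=6, l2_idx=1, offset=1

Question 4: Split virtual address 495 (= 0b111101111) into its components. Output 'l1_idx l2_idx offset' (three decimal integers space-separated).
vaddr = 495 = 0b111101111
  top 3 bits -> l1_idx = 7
  next 3 bits -> l2_idx = 5
  bottom 3 bits -> offset = 7

Answer: 7 5 7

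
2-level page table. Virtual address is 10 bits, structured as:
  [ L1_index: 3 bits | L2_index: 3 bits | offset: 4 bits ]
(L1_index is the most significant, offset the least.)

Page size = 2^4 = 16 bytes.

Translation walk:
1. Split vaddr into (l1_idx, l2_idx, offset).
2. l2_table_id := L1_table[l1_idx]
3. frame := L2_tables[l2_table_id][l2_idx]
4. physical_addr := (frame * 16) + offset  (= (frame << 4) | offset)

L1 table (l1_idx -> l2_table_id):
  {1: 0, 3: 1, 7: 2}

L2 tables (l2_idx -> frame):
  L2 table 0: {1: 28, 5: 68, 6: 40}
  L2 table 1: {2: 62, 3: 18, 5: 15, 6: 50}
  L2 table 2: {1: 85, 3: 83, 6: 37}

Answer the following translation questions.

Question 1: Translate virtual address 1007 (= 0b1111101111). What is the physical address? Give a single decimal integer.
vaddr = 1007 = 0b1111101111
Split: l1_idx=7, l2_idx=6, offset=15
L1[7] = 2
L2[2][6] = 37
paddr = 37 * 16 + 15 = 607

Answer: 607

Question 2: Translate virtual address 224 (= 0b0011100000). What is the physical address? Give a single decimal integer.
Answer: 640

Derivation:
vaddr = 224 = 0b0011100000
Split: l1_idx=1, l2_idx=6, offset=0
L1[1] = 0
L2[0][6] = 40
paddr = 40 * 16 + 0 = 640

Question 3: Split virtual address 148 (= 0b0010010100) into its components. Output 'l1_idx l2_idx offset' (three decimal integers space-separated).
Answer: 1 1 4

Derivation:
vaddr = 148 = 0b0010010100
  top 3 bits -> l1_idx = 1
  next 3 bits -> l2_idx = 1
  bottom 4 bits -> offset = 4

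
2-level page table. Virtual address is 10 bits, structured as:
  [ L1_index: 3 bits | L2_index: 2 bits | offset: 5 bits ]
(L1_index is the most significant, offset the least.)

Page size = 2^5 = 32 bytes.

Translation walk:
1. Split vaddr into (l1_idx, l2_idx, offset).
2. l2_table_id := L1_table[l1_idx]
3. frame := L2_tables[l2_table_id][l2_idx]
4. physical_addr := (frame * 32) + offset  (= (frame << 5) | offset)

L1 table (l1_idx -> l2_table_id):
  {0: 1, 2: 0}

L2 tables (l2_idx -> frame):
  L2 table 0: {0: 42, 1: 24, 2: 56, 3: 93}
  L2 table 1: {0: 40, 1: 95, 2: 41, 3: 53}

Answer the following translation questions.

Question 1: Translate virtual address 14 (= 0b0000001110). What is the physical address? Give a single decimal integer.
vaddr = 14 = 0b0000001110
Split: l1_idx=0, l2_idx=0, offset=14
L1[0] = 1
L2[1][0] = 40
paddr = 40 * 32 + 14 = 1294

Answer: 1294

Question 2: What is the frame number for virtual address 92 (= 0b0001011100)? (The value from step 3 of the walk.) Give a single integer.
Answer: 41

Derivation:
vaddr = 92: l1_idx=0, l2_idx=2
L1[0] = 1; L2[1][2] = 41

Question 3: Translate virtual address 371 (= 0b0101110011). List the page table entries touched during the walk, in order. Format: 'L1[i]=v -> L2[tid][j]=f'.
Answer: L1[2]=0 -> L2[0][3]=93

Derivation:
vaddr = 371 = 0b0101110011
Split: l1_idx=2, l2_idx=3, offset=19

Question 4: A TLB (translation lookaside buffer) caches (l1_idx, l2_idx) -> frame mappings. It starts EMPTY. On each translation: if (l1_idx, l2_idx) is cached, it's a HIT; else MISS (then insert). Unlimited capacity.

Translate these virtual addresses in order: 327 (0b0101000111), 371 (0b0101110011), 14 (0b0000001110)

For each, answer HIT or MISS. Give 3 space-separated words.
vaddr=327: (2,2) not in TLB -> MISS, insert
vaddr=371: (2,3) not in TLB -> MISS, insert
vaddr=14: (0,0) not in TLB -> MISS, insert

Answer: MISS MISS MISS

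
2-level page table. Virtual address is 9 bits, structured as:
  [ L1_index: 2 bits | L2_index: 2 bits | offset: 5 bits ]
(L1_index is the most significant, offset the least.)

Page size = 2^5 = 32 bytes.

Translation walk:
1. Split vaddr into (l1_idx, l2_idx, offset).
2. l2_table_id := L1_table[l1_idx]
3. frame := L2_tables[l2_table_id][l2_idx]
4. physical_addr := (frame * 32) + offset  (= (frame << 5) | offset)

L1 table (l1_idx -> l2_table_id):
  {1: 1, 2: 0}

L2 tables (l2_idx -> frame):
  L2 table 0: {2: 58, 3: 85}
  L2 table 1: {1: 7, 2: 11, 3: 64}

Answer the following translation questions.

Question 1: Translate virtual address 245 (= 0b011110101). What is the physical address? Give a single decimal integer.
Answer: 2069

Derivation:
vaddr = 245 = 0b011110101
Split: l1_idx=1, l2_idx=3, offset=21
L1[1] = 1
L2[1][3] = 64
paddr = 64 * 32 + 21 = 2069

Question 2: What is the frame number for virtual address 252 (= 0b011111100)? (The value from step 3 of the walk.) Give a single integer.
vaddr = 252: l1_idx=1, l2_idx=3
L1[1] = 1; L2[1][3] = 64

Answer: 64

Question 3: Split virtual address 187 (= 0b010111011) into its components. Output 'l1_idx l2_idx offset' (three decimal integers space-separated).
Answer: 1 1 27

Derivation:
vaddr = 187 = 0b010111011
  top 2 bits -> l1_idx = 1
  next 2 bits -> l2_idx = 1
  bottom 5 bits -> offset = 27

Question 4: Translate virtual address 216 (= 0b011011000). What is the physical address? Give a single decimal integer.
vaddr = 216 = 0b011011000
Split: l1_idx=1, l2_idx=2, offset=24
L1[1] = 1
L2[1][2] = 11
paddr = 11 * 32 + 24 = 376

Answer: 376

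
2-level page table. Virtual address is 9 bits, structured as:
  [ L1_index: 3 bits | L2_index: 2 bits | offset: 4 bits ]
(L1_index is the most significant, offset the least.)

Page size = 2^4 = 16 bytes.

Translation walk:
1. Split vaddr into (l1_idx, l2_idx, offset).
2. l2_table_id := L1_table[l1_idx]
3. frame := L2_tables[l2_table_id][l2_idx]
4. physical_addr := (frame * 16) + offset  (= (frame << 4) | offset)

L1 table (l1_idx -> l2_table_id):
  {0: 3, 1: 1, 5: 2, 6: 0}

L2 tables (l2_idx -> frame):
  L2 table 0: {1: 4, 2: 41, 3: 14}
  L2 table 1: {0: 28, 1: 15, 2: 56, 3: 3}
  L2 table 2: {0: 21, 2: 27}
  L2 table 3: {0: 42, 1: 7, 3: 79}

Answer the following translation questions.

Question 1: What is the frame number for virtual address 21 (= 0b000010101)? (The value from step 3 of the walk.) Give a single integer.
Answer: 7

Derivation:
vaddr = 21: l1_idx=0, l2_idx=1
L1[0] = 3; L2[3][1] = 7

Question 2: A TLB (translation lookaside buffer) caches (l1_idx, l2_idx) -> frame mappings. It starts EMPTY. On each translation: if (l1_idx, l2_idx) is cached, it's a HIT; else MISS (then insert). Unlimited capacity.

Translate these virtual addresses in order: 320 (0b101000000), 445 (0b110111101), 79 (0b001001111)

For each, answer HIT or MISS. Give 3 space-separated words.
vaddr=320: (5,0) not in TLB -> MISS, insert
vaddr=445: (6,3) not in TLB -> MISS, insert
vaddr=79: (1,0) not in TLB -> MISS, insert

Answer: MISS MISS MISS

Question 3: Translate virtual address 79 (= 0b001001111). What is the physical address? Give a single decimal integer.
vaddr = 79 = 0b001001111
Split: l1_idx=1, l2_idx=0, offset=15
L1[1] = 1
L2[1][0] = 28
paddr = 28 * 16 + 15 = 463

Answer: 463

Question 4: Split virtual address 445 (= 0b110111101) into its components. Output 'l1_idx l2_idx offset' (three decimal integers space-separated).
vaddr = 445 = 0b110111101
  top 3 bits -> l1_idx = 6
  next 2 bits -> l2_idx = 3
  bottom 4 bits -> offset = 13

Answer: 6 3 13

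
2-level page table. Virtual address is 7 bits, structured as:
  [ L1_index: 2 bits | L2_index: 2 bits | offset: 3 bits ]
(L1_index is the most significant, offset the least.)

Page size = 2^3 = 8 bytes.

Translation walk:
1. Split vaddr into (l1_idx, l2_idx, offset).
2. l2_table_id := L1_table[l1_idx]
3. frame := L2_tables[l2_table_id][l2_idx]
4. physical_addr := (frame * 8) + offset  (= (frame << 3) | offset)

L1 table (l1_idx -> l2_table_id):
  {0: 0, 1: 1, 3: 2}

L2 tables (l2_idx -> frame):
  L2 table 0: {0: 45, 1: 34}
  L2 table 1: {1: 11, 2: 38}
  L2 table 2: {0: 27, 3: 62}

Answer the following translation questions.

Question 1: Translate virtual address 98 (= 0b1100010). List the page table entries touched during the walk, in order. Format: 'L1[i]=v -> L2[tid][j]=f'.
vaddr = 98 = 0b1100010
Split: l1_idx=3, l2_idx=0, offset=2

Answer: L1[3]=2 -> L2[2][0]=27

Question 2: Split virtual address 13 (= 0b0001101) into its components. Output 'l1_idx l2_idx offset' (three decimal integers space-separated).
vaddr = 13 = 0b0001101
  top 2 bits -> l1_idx = 0
  next 2 bits -> l2_idx = 1
  bottom 3 bits -> offset = 5

Answer: 0 1 5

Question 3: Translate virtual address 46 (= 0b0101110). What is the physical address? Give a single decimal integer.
Answer: 94

Derivation:
vaddr = 46 = 0b0101110
Split: l1_idx=1, l2_idx=1, offset=6
L1[1] = 1
L2[1][1] = 11
paddr = 11 * 8 + 6 = 94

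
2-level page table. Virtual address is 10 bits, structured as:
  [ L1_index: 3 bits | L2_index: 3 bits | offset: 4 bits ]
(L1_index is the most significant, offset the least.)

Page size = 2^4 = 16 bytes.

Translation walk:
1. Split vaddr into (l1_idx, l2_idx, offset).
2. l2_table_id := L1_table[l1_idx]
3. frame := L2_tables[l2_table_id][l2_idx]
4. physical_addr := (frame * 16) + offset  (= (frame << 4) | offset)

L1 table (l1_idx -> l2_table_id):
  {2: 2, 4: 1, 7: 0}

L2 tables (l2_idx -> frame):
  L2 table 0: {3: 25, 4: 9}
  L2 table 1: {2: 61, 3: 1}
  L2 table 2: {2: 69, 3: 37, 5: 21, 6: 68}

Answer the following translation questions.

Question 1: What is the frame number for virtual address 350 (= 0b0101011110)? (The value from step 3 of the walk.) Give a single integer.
vaddr = 350: l1_idx=2, l2_idx=5
L1[2] = 2; L2[2][5] = 21

Answer: 21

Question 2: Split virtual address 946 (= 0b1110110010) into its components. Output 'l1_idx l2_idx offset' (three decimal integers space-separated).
Answer: 7 3 2

Derivation:
vaddr = 946 = 0b1110110010
  top 3 bits -> l1_idx = 7
  next 3 bits -> l2_idx = 3
  bottom 4 bits -> offset = 2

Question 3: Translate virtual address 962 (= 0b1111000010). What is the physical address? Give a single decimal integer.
vaddr = 962 = 0b1111000010
Split: l1_idx=7, l2_idx=4, offset=2
L1[7] = 0
L2[0][4] = 9
paddr = 9 * 16 + 2 = 146

Answer: 146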